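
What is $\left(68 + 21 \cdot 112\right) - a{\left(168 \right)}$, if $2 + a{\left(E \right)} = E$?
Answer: $2254$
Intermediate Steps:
$a{\left(E \right)} = -2 + E$
$\left(68 + 21 \cdot 112\right) - a{\left(168 \right)} = \left(68 + 21 \cdot 112\right) - \left(-2 + 168\right) = \left(68 + 2352\right) - 166 = 2420 - 166 = 2254$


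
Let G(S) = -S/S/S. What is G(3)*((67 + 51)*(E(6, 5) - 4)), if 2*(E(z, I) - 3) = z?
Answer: -236/3 ≈ -78.667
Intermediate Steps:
E(z, I) = 3 + z/2
G(S) = -1/S
G(3)*((67 + 51)*(E(6, 5) - 4)) = (-1/3)*((67 + 51)*((3 + (½)*6) - 4)) = (-1*⅓)*(118*((3 + 3) - 4)) = -118*(6 - 4)/3 = -118*2/3 = -⅓*236 = -236/3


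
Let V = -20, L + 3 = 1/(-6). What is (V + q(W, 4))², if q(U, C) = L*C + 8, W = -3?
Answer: 5476/9 ≈ 608.44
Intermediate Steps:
L = -19/6 (L = -3 + 1/(-6) = -3 - ⅙ = -19/6 ≈ -3.1667)
q(U, C) = 8 - 19*C/6 (q(U, C) = -19*C/6 + 8 = 8 - 19*C/6)
(V + q(W, 4))² = (-20 + (8 - 19/6*4))² = (-20 + (8 - 38/3))² = (-20 - 14/3)² = (-74/3)² = 5476/9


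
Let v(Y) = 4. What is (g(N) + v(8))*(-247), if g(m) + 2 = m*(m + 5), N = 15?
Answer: -74594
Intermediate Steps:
g(m) = -2 + m*(5 + m) (g(m) = -2 + m*(m + 5) = -2 + m*(5 + m))
(g(N) + v(8))*(-247) = ((-2 + 15² + 5*15) + 4)*(-247) = ((-2 + 225 + 75) + 4)*(-247) = (298 + 4)*(-247) = 302*(-247) = -74594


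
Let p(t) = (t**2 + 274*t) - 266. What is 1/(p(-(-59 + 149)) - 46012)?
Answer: -1/62838 ≈ -1.5914e-5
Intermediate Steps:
p(t) = -266 + t**2 + 274*t
1/(p(-(-59 + 149)) - 46012) = 1/((-266 + (-(-59 + 149))**2 + 274*(-(-59 + 149))) - 46012) = 1/((-266 + (-1*90)**2 + 274*(-1*90)) - 46012) = 1/((-266 + (-90)**2 + 274*(-90)) - 46012) = 1/((-266 + 8100 - 24660) - 46012) = 1/(-16826 - 46012) = 1/(-62838) = -1/62838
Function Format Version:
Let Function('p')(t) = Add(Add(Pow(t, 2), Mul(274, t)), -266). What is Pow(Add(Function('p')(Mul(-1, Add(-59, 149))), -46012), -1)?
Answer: Rational(-1, 62838) ≈ -1.5914e-5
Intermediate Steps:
Function('p')(t) = Add(-266, Pow(t, 2), Mul(274, t))
Pow(Add(Function('p')(Mul(-1, Add(-59, 149))), -46012), -1) = Pow(Add(Add(-266, Pow(Mul(-1, Add(-59, 149)), 2), Mul(274, Mul(-1, Add(-59, 149)))), -46012), -1) = Pow(Add(Add(-266, Pow(Mul(-1, 90), 2), Mul(274, Mul(-1, 90))), -46012), -1) = Pow(Add(Add(-266, Pow(-90, 2), Mul(274, -90)), -46012), -1) = Pow(Add(Add(-266, 8100, -24660), -46012), -1) = Pow(Add(-16826, -46012), -1) = Pow(-62838, -1) = Rational(-1, 62838)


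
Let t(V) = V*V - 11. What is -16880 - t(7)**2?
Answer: -18324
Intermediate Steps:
t(V) = -11 + V**2 (t(V) = V**2 - 11 = -11 + V**2)
-16880 - t(7)**2 = -16880 - (-11 + 7**2)**2 = -16880 - (-11 + 49)**2 = -16880 - 1*38**2 = -16880 - 1*1444 = -16880 - 1444 = -18324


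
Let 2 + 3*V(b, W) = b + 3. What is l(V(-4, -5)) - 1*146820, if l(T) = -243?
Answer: -147063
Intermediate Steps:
V(b, W) = ⅓ + b/3 (V(b, W) = -⅔ + (b + 3)/3 = -⅔ + (3 + b)/3 = -⅔ + (1 + b/3) = ⅓ + b/3)
l(V(-4, -5)) - 1*146820 = -243 - 1*146820 = -243 - 146820 = -147063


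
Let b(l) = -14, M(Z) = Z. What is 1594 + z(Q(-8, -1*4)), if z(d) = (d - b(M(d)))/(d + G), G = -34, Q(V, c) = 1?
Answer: 17529/11 ≈ 1593.5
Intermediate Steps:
z(d) = (14 + d)/(-34 + d) (z(d) = (d - 1*(-14))/(d - 34) = (d + 14)/(-34 + d) = (14 + d)/(-34 + d))
1594 + z(Q(-8, -1*4)) = 1594 + (14 + 1)/(-34 + 1) = 1594 + 15/(-33) = 1594 - 1/33*15 = 1594 - 5/11 = 17529/11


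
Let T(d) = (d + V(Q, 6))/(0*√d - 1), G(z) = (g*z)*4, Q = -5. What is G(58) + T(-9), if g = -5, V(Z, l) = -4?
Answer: -1147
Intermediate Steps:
G(z) = -20*z (G(z) = -5*z*4 = -20*z)
T(d) = 4 - d (T(d) = (d - 4)/(0*√d - 1) = (-4 + d)/(0 - 1) = (-4 + d)/(-1) = (-4 + d)*(-1) = 4 - d)
G(58) + T(-9) = -20*58 + (4 - 1*(-9)) = -1160 + (4 + 9) = -1160 + 13 = -1147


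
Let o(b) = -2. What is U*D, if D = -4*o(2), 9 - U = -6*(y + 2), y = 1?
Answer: 216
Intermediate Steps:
U = 27 (U = 9 - (-6)*(1 + 2) = 9 - (-6)*3 = 9 - 1*(-18) = 9 + 18 = 27)
D = 8 (D = -4*(-2) = 8)
U*D = 27*8 = 216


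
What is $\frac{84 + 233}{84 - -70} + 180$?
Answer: $\frac{28037}{154} \approx 182.06$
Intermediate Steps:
$\frac{84 + 233}{84 - -70} + 180 = \frac{317}{84 + 70} + 180 = \frac{317}{154} + 180 = \frac{28037}{154}$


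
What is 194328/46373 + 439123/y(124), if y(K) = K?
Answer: 20387547551/5750252 ≈ 3545.5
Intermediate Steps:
194328/46373 + 439123/y(124) = 194328/46373 + 439123/124 = 20387547551/5750252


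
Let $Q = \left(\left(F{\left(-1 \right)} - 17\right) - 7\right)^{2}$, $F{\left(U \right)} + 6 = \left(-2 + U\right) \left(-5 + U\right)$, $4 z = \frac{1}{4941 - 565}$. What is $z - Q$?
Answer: $- \frac{2520575}{17504} \approx -144.0$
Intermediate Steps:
$z = \frac{1}{17504}$ ($z = \frac{1}{4 \left(4941 - 565\right)} = \frac{1}{4 \cdot 4376} = \frac{1}{4} \cdot \frac{1}{4376} = \frac{1}{17504} \approx 5.713 \cdot 10^{-5}$)
$F{\left(U \right)} = -6 + \left(-5 + U\right) \left(-2 + U\right)$ ($F{\left(U \right)} = -6 + \left(-2 + U\right) \left(-5 + U\right) = -6 + \left(-5 + U\right) \left(-2 + U\right)$)
$Q = 144$ ($Q = \left(\left(\left(4 + \left(-1\right)^{2} - -7\right) - 17\right) - 7\right)^{2} = \left(\left(\left(4 + 1 + 7\right) - 17\right) - 7\right)^{2} = \left(\left(12 - 17\right) - 7\right)^{2} = \left(-5 - 7\right)^{2} = \left(-12\right)^{2} = 144$)
$z - Q = \frac{1}{17504} - 144 = - \frac{2520575}{17504}$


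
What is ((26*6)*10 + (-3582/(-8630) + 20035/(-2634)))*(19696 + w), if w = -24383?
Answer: -82719804061403/11365710 ≈ -7.2780e+6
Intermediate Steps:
((26*6)*10 + (-3582/(-8630) + 20035/(-2634)))*(19696 + w) = ((26*6)*10 + (-3582/(-8630) + 20035/(-2634)))*(19696 - 24383) = (156*10 + (-3582*(-1/8630) + 20035*(-1/2634)))*(-4687) = (1560 + (1791/4315 - 20035/2634))*(-4687) = (1560 - 81733531/11365710)*(-4687) = (17648774069/11365710)*(-4687) = -82719804061403/11365710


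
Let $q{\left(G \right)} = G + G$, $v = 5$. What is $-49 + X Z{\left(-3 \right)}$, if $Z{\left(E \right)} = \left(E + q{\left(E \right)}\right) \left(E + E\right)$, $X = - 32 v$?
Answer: $-8689$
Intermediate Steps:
$q{\left(G \right)} = 2 G$
$X = -160$ ($X = \left(-32\right) 5 = -160$)
$Z{\left(E \right)} = 6 E^{2}$ ($Z{\left(E \right)} = \left(E + 2 E\right) \left(E + E\right) = 3 E 2 E = 6 E^{2}$)
$-49 + X Z{\left(-3 \right)} = -49 - 160 \cdot 6 \left(-3\right)^{2} = -49 - 160 \cdot 6 \cdot 9 = -49 - 8640 = -8689$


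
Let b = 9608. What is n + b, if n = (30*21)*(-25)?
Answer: -6142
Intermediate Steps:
n = -15750 (n = 630*(-25) = -15750)
n + b = -15750 + 9608 = -6142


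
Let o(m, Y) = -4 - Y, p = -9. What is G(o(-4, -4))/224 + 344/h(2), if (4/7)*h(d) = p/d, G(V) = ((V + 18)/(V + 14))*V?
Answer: -2752/63 ≈ -43.683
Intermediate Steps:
G(V) = V*(18 + V)/(14 + V) (G(V) = ((18 + V)/(14 + V))*V = V*(18 + V)/(14 + V))
h(d) = -63/(4*d) (h(d) = 7*(-9/d)/4 = -63/(4*d))
G(o(-4, -4))/224 + 344/h(2) = ((-4 - 1*(-4))*(18 + (-4 - 1*(-4)))/(14 + (-4 - 1*(-4))))/224 + 344/((-63/4/2)) = ((-4 + 4)*(18 + (-4 + 4))/(14 + (-4 + 4)))*(1/224) + 344/((-63/4*½)) = (0*(18 + 0)/(14 + 0))*(1/224) + 344/(-63/8) = (0*18/14)*(1/224) + 344*(-8/63) = (0*(1/14)*18)*(1/224) - 2752/63 = 0*(1/224) - 2752/63 = 0 - 2752/63 = -2752/63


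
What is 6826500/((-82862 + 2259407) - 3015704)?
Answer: -6826500/839159 ≈ -8.1349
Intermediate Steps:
6826500/((-82862 + 2259407) - 3015704) = 6826500/(2176545 - 3015704) = 6826500/(-839159) = 6826500*(-1/839159) = -6826500/839159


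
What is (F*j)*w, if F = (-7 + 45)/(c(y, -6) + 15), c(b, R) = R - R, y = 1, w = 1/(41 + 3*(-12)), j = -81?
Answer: -1026/25 ≈ -41.040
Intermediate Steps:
w = ⅕ (w = 1/(41 - 36) = 1/5 = ⅕ ≈ 0.20000)
c(b, R) = 0
F = 38/15 (F = (-7 + 45)/(0 + 15) = 38/15 ≈ 2.5333)
(F*j)*w = ((38/15)*(-81))*(⅕) = -1026/5*⅕ = -1026/25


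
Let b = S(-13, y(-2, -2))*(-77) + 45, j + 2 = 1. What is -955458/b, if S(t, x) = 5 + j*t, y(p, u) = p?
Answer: 106162/149 ≈ 712.50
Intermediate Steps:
j = -1 (j = -2 + 1 = -1)
S(t, x) = 5 - t
b = -1341 (b = (5 - 1*(-13))*(-77) + 45 = (5 + 13)*(-77) + 45 = 18*(-77) + 45 = -1386 + 45 = -1341)
-955458/b = -955458/(-1341) = -955458*(-1/1341) = 106162/149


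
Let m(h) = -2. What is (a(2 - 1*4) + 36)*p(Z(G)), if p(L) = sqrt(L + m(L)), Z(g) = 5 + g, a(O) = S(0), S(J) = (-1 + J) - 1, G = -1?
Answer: 34*sqrt(2) ≈ 48.083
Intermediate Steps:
S(J) = -2 + J
a(O) = -2 (a(O) = -2 + 0 = -2)
p(L) = sqrt(-2 + L) (p(L) = sqrt(L - 2) = sqrt(-2 + L))
(a(2 - 1*4) + 36)*p(Z(G)) = (-2 + 36)*sqrt(-2 + (5 - 1)) = 34*sqrt(-2 + 4) = 34*sqrt(2)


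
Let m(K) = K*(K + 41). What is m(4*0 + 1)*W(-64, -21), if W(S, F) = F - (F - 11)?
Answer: 462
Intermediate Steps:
m(K) = K*(41 + K)
W(S, F) = 11 (W(S, F) = F - (-11 + F) = F + (11 - F) = 11)
m(4*0 + 1)*W(-64, -21) = ((4*0 + 1)*(41 + (4*0 + 1)))*11 = ((0 + 1)*(41 + (0 + 1)))*11 = (1*(41 + 1))*11 = (1*42)*11 = 42*11 = 462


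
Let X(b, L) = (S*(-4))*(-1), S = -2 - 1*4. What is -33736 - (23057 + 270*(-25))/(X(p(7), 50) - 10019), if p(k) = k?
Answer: -338794341/10043 ≈ -33734.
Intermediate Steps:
S = -6 (S = -2 - 4 = -6)
X(b, L) = -24 (X(b, L) = -6*(-4)*(-1) = 24*(-1) = -24)
-33736 - (23057 + 270*(-25))/(X(p(7), 50) - 10019) = -33736 - (23057 + 270*(-25))/(-24 - 10019) = -33736 - (23057 - 6750)/(-10043) = -33736 - 16307*(-1)/10043 = -33736 - 1*(-16307/10043) = -33736 + 16307/10043 = -338794341/10043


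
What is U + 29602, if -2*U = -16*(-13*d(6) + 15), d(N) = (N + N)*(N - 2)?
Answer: 24730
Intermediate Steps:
d(N) = 2*N*(-2 + N) (d(N) = (2*N)*(-2 + N) = 2*N*(-2 + N))
U = -4872 (U = -(-8)*(-26*6*(-2 + 6) + 15) = -(-8)*(-26*6*4 + 15) = -(-8)*(-13*48 + 15) = -(-8)*(-624 + 15) = -(-8)*(-609) = -½*9744 = -4872)
U + 29602 = -4872 + 29602 = 24730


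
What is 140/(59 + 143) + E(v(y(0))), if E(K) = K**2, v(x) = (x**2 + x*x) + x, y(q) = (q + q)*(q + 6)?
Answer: 70/101 ≈ 0.69307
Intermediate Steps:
y(q) = 2*q*(6 + q) (y(q) = (2*q)*(6 + q) = 2*q*(6 + q))
v(x) = x + 2*x**2 (v(x) = (x**2 + x**2) + x = 2*x**2 + x = x + 2*x**2)
140/(59 + 143) + E(v(y(0))) = 140/(59 + 143) + ((2*0*(6 + 0))*(1 + 2*(2*0*(6 + 0))))**2 = 140/202 + ((2*0*6)*(1 + 2*(2*0*6)))**2 = 140*(1/202) + (0*(1 + 2*0))**2 = 70/101 + (0*(1 + 0))**2 = 70/101 + (0*1)**2 = 70/101 + 0**2 = 70/101 + 0 = 70/101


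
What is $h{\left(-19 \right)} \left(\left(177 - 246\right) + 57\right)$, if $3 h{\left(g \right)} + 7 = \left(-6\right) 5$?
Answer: $148$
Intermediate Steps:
$h{\left(g \right)} = - \frac{37}{3}$ ($h{\left(g \right)} = - \frac{7}{3} + \frac{\left(-6\right) 5}{3} = - \frac{7}{3} + \frac{1}{3} \left(-30\right) = - \frac{7}{3} - 10 = - \frac{37}{3}$)
$h{\left(-19 \right)} \left(\left(177 - 246\right) + 57\right) = - \frac{37 \left(\left(177 - 246\right) + 57\right)}{3} = - \frac{37 \left(-69 + 57\right)}{3} = \left(- \frac{37}{3}\right) \left(-12\right) = 148$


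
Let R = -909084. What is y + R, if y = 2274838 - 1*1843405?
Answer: -477651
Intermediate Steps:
y = 431433 (y = 2274838 - 1843405 = 431433)
y + R = 431433 - 909084 = -477651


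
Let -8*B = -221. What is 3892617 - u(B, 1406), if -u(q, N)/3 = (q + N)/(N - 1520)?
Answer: 1183344099/304 ≈ 3.8926e+6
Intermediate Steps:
B = 221/8 (B = -1/8*(-221) = 221/8 ≈ 27.625)
u(q, N) = -3*(N + q)/(-1520 + N) (u(q, N) = -3*(q + N)/(N - 1520) = -3*(N + q)/(-1520 + N))
3892617 - u(B, 1406) = 3892617 - 3*(-1*1406 - 1*221/8)/(-1520 + 1406) = 3892617 - 3*(-1406 - 221/8)/(-114) = 3892617 - 3*(-1)*(-11469)/(114*8) = 3892617 - 1*11469/304 = 3892617 - 11469/304 = 1183344099/304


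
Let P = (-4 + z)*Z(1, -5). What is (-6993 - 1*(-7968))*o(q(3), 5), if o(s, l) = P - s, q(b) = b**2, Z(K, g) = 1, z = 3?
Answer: -9750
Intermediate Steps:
P = -1 (P = (-4 + 3)*1 = -1*1 = -1)
o(s, l) = -1 - s
(-6993 - 1*(-7968))*o(q(3), 5) = (-6993 - 1*(-7968))*(-1 - 1*3**2) = (-6993 + 7968)*(-1 - 1*9) = 975*(-1 - 9) = 975*(-10) = -9750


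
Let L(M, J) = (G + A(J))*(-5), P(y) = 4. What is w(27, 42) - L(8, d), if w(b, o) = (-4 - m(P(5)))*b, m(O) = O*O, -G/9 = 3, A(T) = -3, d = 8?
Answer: -690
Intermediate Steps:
G = -27 (G = -9*3 = -27)
m(O) = O²
L(M, J) = 150 (L(M, J) = (-27 - 3)*(-5) = -30*(-5) = 150)
w(b, o) = -20*b (w(b, o) = (-4 - 1*4²)*b = (-4 - 1*16)*b = (-4 - 16)*b = -20*b)
w(27, 42) - L(8, d) = -20*27 - 1*150 = -540 - 150 = -690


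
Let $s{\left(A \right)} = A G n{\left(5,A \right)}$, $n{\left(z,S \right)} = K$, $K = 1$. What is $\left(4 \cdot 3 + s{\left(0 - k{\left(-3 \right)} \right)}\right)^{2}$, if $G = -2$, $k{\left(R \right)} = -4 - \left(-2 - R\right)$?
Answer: $4$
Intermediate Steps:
$k{\left(R \right)} = -2 + R$ ($k{\left(R \right)} = -4 + \left(2 + R\right) = -2 + R$)
$n{\left(z,S \right)} = 1$
$s{\left(A \right)} = - 2 A$ ($s{\left(A \right)} = A \left(-2\right) 1 = - 2 A 1 = - 2 A$)
$\left(4 \cdot 3 + s{\left(0 - k{\left(-3 \right)} \right)}\right)^{2} = \left(4 \cdot 3 - 2 \left(0 - \left(-2 - 3\right)\right)\right)^{2} = \left(12 - 2 \left(0 - -5\right)\right)^{2} = \left(12 - 2 \left(0 + 5\right)\right)^{2} = \left(12 - 10\right)^{2} = 2^{2} = 4$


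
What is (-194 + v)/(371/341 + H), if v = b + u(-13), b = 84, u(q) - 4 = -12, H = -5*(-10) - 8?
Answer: -40238/14693 ≈ -2.7386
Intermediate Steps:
H = 42 (H = 50 - 8 = 42)
u(q) = -8 (u(q) = 4 - 12 = -8)
v = 76 (v = 84 - 8 = 76)
(-194 + v)/(371/341 + H) = (-194 + 76)/(371/341 + 42) = -118/(371*(1/341) + 42) = -118/(371/341 + 42) = -118/14693/341 = -118*341/14693 = -40238/14693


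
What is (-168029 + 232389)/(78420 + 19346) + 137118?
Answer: 6702771374/48883 ≈ 1.3712e+5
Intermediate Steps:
(-168029 + 232389)/(78420 + 19346) + 137118 = 64360/97766 + 137118 = 64360*(1/97766) + 137118 = 32180/48883 + 137118 = 6702771374/48883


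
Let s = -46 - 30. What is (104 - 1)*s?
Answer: -7828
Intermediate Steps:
s = -76
(104 - 1)*s = (104 - 1)*(-76) = 103*(-76) = -7828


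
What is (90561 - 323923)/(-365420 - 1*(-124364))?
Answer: 116681/120528 ≈ 0.96808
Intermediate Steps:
(90561 - 323923)/(-365420 - 1*(-124364)) = -233362/(-365420 + 124364) = -233362/(-241056) = -233362*(-1/241056) = 116681/120528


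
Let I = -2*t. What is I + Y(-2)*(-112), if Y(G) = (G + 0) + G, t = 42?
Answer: 364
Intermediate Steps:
Y(G) = 2*G (Y(G) = G + G = 2*G)
I = -84 (I = -2*42 = -84)
I + Y(-2)*(-112) = -84 + (2*(-2))*(-112) = -84 - 4*(-112) = -84 + 448 = 364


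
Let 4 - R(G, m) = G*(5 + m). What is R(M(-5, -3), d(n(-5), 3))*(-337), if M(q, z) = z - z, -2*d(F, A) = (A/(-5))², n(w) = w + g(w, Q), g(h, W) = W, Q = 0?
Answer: -1348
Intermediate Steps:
n(w) = w (n(w) = w + 0 = w)
d(F, A) = -A²/50 (d(F, A) = -A²/25/2 = -A²/50)
M(q, z) = 0
R(G, m) = 4 - G*(5 + m)
R(M(-5, -3), d(n(-5), 3))*(-337) = (4 - 5*0 - 1*0*(-1/50*3²))*(-337) = (4 + 0 - 1*0*(-1/50*9))*(-337) = (4 + 0 - 1*0*(-9/50))*(-337) = (4 + 0 + 0)*(-337) = 4*(-337) = -1348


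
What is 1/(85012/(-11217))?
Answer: -11217/85012 ≈ -0.13195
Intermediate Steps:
1/(85012/(-11217)) = 1/(85012*(-1/11217)) = 1/(-85012/11217) = -11217/85012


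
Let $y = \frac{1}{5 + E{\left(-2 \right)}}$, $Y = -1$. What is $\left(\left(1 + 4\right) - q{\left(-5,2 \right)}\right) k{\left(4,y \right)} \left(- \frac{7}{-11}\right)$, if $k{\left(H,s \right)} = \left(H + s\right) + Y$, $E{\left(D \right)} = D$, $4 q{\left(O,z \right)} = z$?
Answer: $\frac{105}{11} \approx 9.5455$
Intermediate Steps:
$q{\left(O,z \right)} = \frac{z}{4}$
$y = \frac{1}{3}$ ($y = \frac{1}{5 - 2} = \frac{1}{3} \approx 0.33333$)
$k{\left(H,s \right)} = -1 + H + s$ ($k{\left(H,s \right)} = \left(H + s\right) - 1 = -1 + H + s$)
$\left(\left(1 + 4\right) - q{\left(-5,2 \right)}\right) k{\left(4,y \right)} \left(- \frac{7}{-11}\right) = \left(\left(1 + 4\right) - \frac{1}{4} \cdot 2\right) \left(-1 + 4 + \frac{1}{3}\right) \left(- \frac{7}{-11}\right) = \left(5 - \frac{1}{2}\right) \frac{10}{3} \left(\left(-7\right) \left(- \frac{1}{11}\right)\right) = \left(5 - \frac{1}{2}\right) \frac{10}{3} \cdot \frac{7}{11} = \frac{9}{2} \cdot \frac{10}{3} \cdot \frac{7}{11} = 15 \cdot \frac{7}{11} = \frac{105}{11}$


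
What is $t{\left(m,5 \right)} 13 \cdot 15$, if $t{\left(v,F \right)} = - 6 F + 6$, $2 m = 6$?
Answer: $-4680$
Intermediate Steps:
$m = 3$ ($m = \frac{1}{2} \cdot 6 = 3$)
$t{\left(v,F \right)} = 6 - 6 F$
$t{\left(m,5 \right)} 13 \cdot 15 = \left(6 - 30\right) 13 \cdot 15 = \left(-24\right) 13 \cdot 15 = \left(-312\right) 15 = -4680$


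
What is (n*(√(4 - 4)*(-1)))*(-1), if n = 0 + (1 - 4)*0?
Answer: 0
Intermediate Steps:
n = 0 (n = 0 - 3*0 = 0 + 0 = 0)
(n*(√(4 - 4)*(-1)))*(-1) = (0*(√(4 - 4)*(-1)))*(-1) = (0*(√0*(-1)))*(-1) = (0*(0*(-1)))*(-1) = (0*0)*(-1) = 0*(-1) = 0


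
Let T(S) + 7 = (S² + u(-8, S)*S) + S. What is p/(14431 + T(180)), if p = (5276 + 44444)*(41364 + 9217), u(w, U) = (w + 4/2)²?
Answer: 628721830/13371 ≈ 47021.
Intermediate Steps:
u(w, U) = (2 + w)² (u(w, U) = (w + 4*(½))² = (w + 2)² = (2 + w)²)
T(S) = -7 + S² + 37*S (T(S) = -7 + ((S² + (2 - 8)²*S) + S) = -7 + ((S² + (-6)²*S) + S) = -7 + ((S² + 36*S) + S) = -7 + (S² + 37*S) = -7 + S² + 37*S)
p = 2514887320 (p = 49720*50581 = 2514887320)
p/(14431 + T(180)) = 2514887320/(14431 + (-7 + 180² + 37*180)) = 2514887320/(14431 + (-7 + 32400 + 6660)) = 2514887320/(14431 + 39053) = 2514887320/53484 = 2514887320*(1/53484) = 628721830/13371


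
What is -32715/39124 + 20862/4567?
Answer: 666795483/178679308 ≈ 3.7318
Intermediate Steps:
-32715/39124 + 20862/4567 = 666795483/178679308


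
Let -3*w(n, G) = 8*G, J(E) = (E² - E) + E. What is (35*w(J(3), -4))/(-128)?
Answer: -35/12 ≈ -2.9167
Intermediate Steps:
J(E) = E²
w(n, G) = -8*G/3
(35*w(J(3), -4))/(-128) = (35*(-8/3*(-4)))/(-128) = (35*(32/3))*(-1/128) = (1120/3)*(-1/128) = -35/12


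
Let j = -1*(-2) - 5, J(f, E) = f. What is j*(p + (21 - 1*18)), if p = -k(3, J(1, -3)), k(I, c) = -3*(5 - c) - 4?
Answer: -57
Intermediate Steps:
k(I, c) = -19 + 3*c (k(I, c) = (-15 + 3*c) - 4 = -19 + 3*c)
j = -3 (j = 2 - 5 = -3)
p = 16 (p = -(-19 + 3*1) = -(-19 + 3) = -1*(-16) = 16)
j*(p + (21 - 1*18)) = -3*(16 + (21 - 1*18)) = -3*(16 + (21 - 18)) = -3*(16 + 3) = -3*19 = -57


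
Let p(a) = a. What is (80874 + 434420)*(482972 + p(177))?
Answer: 248963780806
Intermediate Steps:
(80874 + 434420)*(482972 + p(177)) = (80874 + 434420)*(482972 + 177) = 515294*483149 = 248963780806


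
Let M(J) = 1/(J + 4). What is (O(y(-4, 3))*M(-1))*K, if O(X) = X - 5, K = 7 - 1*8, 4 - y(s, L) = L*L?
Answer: 10/3 ≈ 3.3333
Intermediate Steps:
y(s, L) = 4 - L**2 (y(s, L) = 4 - L*L = 4 - L**2)
M(J) = 1/(4 + J)
K = -1 (K = 7 - 8 = -1)
O(X) = -5 + X
(O(y(-4, 3))*M(-1))*K = ((-5 + (4 - 1*3**2))/(4 - 1))*(-1) = ((-5 + (4 - 1*9))/3)*(-1) = ((-5 + (4 - 9))*(1/3))*(-1) = ((-5 - 5)*(1/3))*(-1) = -10*1/3*(-1) = -10/3*(-1) = 10/3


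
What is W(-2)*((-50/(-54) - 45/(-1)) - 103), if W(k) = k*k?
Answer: -6164/27 ≈ -228.30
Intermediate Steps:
W(k) = k²
W(-2)*((-50/(-54) - 45/(-1)) - 103) = (-2)²*((-50/(-54) - 45/(-1)) - 103) = 4*((-50*(-1/54) - 45*(-1)) - 103) = 4*((25/27 + 45) - 103) = 4*(1240/27 - 103) = 4*(-1541/27) = -6164/27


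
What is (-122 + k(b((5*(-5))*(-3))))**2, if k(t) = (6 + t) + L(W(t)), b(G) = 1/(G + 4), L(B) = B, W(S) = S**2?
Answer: 523996463376/38950081 ≈ 13453.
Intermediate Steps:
b(G) = 1/(4 + G)
k(t) = 6 + t + t**2 (k(t) = (6 + t) + t**2 = 6 + t + t**2)
(-122 + k(b((5*(-5))*(-3))))**2 = (-122 + (6 + 1/(4 + (5*(-5))*(-3)) + (1/(4 + (5*(-5))*(-3)))**2))**2 = (-122 + (6 + 1/(4 - 25*(-3)) + (1/(4 - 25*(-3)))**2))**2 = (-122 + (6 + 1/(4 + 75) + (1/(4 + 75))**2))**2 = (-122 + (6 + 1/79 + (1/79)**2))**2 = (-122 + (6 + 1/79 + 1/6241))**2 = (-122 + 37526/6241)**2 = (-723876/6241)**2 = 523996463376/38950081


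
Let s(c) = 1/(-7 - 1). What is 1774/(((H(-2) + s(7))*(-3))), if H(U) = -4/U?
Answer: -14192/45 ≈ -315.38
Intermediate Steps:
s(c) = -⅛ (s(c) = 1/(-8) = -⅛)
1774/(((H(-2) + s(7))*(-3))) = 1774/(((-4/(-2) - ⅛)*(-3))) = 1774/(((-4*(-½) - ⅛)*(-3))) = 1774/(((2 - ⅛)*(-3))) = 1774/(((15/8)*(-3))) = 1774/(-45/8) = 1774*(-8/45) = -14192/45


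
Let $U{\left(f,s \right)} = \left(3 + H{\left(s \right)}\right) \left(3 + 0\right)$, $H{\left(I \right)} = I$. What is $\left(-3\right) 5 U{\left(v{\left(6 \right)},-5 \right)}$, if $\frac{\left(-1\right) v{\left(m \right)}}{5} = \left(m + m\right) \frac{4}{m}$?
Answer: $90$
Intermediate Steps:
$v{\left(m \right)} = -40$ ($v{\left(m \right)} = - 5 \left(m + m\right) \frac{4}{m} = - 5 \cdot 2 m \frac{4}{m} = \left(-5\right) 8 = -40$)
$U{\left(f,s \right)} = 9 + 3 s$ ($U{\left(f,s \right)} = \left(3 + s\right) \left(3 + 0\right) = \left(3 + s\right) 3 = 9 + 3 s$)
$\left(-3\right) 5 U{\left(v{\left(6 \right)},-5 \right)} = \left(-3\right) 5 \left(9 + 3 \left(-5\right)\right) = - 15 \left(9 - 15\right) = \left(-15\right) \left(-6\right) = 90$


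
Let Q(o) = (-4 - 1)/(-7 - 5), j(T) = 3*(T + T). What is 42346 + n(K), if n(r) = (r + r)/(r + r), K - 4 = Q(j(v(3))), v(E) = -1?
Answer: 42347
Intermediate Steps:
j(T) = 6*T (j(T) = 3*(2*T) = 6*T)
Q(o) = 5/12 (Q(o) = -5/(-12) = -5*(-1/12) = 5/12)
K = 53/12 (K = 4 + 5/12 = 53/12 ≈ 4.4167)
n(r) = 1 (n(r) = (2*r)/((2*r)) = (2*r)*(1/(2*r)) = 1)
42346 + n(K) = 42346 + 1 = 42347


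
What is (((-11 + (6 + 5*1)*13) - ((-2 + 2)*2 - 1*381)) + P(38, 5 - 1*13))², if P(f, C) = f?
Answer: 303601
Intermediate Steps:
(((-11 + (6 + 5*1)*13) - ((-2 + 2)*2 - 1*381)) + P(38, 5 - 1*13))² = (((-11 + (6 + 5*1)*13) - ((-2 + 2)*2 - 1*381)) + 38)² = (((-11 + (6 + 5)*13) - (0*2 - 381)) + 38)² = (((-11 + 11*13) - (0 - 381)) + 38)² = (((-11 + 143) - 1*(-381)) + 38)² = ((132 + 381) + 38)² = (513 + 38)² = 551² = 303601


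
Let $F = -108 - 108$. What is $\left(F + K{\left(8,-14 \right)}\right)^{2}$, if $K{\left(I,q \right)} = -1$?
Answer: $47089$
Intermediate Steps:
$F = -216$
$\left(F + K{\left(8,-14 \right)}\right)^{2} = \left(-216 - 1\right)^{2} = \left(-217\right)^{2} = 47089$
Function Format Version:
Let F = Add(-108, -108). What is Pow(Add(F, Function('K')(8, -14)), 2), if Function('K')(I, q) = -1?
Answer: 47089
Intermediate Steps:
F = -216
Pow(Add(F, Function('K')(8, -14)), 2) = Pow(Add(-216, -1), 2) = Pow(-217, 2) = 47089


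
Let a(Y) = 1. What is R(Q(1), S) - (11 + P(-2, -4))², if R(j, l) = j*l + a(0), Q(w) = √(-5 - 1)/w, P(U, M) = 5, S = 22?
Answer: -255 + 22*I*√6 ≈ -255.0 + 53.889*I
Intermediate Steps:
Q(w) = I*√6/w (Q(w) = √(-6)/w = (I*√6)/w = I*√6/w)
R(j, l) = 1 + j*l (R(j, l) = j*l + 1 = 1 + j*l)
R(Q(1), S) - (11 + P(-2, -4))² = (1 + (I*√6/1)*22) - (11 + 5)² = (1 + (I*√6*1)*22) - 1*16² = (1 + (I*√6)*22) - 1*256 = (1 + 22*I*√6) - 256 = -255 + 22*I*√6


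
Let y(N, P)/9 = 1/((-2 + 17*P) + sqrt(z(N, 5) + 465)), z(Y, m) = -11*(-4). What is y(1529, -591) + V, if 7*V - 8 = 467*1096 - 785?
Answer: 51607300182973/706873244 - 9*sqrt(509)/100981892 ≈ 73008.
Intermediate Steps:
z(Y, m) = 44
y(N, P) = 9/(-2 + sqrt(509) + 17*P) (y(N, P) = 9/((-2 + 17*P) + sqrt(44 + 465)) = 9/((-2 + 17*P) + sqrt(509)) = 9/(-2 + sqrt(509) + 17*P))
V = 511055/7 (V = 8/7 + (467*1096 - 785)/7 = 8/7 + (511832 - 785)/7 = 8/7 + (1/7)*511047 = 8/7 + 511047/7 = 511055/7 ≈ 73008.)
y(1529, -591) + V = 9/(-2 + sqrt(509) + 17*(-591)) + 511055/7 = 9/(-2 + sqrt(509) - 10047) + 511055/7 = 9/(-10049 + sqrt(509)) + 511055/7 = 511055/7 + 9/(-10049 + sqrt(509))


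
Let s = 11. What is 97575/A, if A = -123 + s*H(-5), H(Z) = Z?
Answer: -97575/178 ≈ -548.17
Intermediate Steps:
A = -178 (A = -123 + 11*(-5) = -123 - 55 = -178)
97575/A = 97575/(-178) = 97575*(-1/178) = -97575/178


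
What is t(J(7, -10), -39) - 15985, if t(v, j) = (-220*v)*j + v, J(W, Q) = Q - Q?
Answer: -15985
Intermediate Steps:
J(W, Q) = 0
t(v, j) = v - 220*j*v (t(v, j) = -220*j*v + v = v - 220*j*v)
t(J(7, -10), -39) - 15985 = 0*(1 - 220*(-39)) - 15985 = 0*(1 + 8580) - 15985 = 0*8581 - 15985 = 0 - 15985 = -15985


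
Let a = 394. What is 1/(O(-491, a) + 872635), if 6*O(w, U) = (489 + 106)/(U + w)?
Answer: 582/507872975 ≈ 1.1460e-6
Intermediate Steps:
O(w, U) = 595/(6*(U + w)) (O(w, U) = ((489 + 106)/(U + w))/6 = (595/(U + w))/6 = 595/(6*(U + w)))
1/(O(-491, a) + 872635) = 1/(595/(6*(394 - 491)) + 872635) = 1/((595/6)/(-97) + 872635) = 1/((595/6)*(-1/97) + 872635) = 1/(-595/582 + 872635) = 1/(507872975/582) = 582/507872975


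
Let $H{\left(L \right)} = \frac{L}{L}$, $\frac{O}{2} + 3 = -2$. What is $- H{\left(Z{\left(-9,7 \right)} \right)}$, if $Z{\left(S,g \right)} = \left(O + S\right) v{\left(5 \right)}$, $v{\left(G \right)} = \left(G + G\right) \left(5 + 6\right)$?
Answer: $-1$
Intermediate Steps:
$O = -10$ ($O = -6 + 2 \left(-2\right) = -6 - 4 = -10$)
$v{\left(G \right)} = 22 G$ ($v{\left(G \right)} = 2 G 11 = 22 G$)
$Z{\left(S,g \right)} = -1100 + 110 S$ ($Z{\left(S,g \right)} = \left(-10 + S\right) 22 \cdot 5 = \left(-10 + S\right) 110 = -1100 + 110 S$)
$H{\left(L \right)} = 1$
$- H{\left(Z{\left(-9,7 \right)} \right)} = \left(-1\right) 1 = -1$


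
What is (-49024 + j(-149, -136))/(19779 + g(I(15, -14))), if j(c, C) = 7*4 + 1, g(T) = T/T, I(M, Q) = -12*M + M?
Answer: -9799/3956 ≈ -2.4770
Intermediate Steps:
I(M, Q) = -11*M
g(T) = 1
j(c, C) = 29 (j(c, C) = 28 + 1 = 29)
(-49024 + j(-149, -136))/(19779 + g(I(15, -14))) = (-49024 + 29)/(19779 + 1) = -48995/19780 = -48995*1/19780 = -9799/3956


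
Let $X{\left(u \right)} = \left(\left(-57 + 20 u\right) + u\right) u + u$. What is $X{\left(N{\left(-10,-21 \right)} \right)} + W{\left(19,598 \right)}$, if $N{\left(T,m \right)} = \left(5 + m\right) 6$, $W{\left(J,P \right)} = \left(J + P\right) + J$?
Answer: $199548$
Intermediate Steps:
$W{\left(J,P \right)} = P + 2 J$
$N{\left(T,m \right)} = 30 + 6 m$
$X{\left(u \right)} = u + u \left(-57 + 21 u\right)$ ($X{\left(u \right)} = \left(-57 + 21 u\right) u + u = u \left(-57 + 21 u\right) + u = u + u \left(-57 + 21 u\right)$)
$X{\left(N{\left(-10,-21 \right)} \right)} + W{\left(19,598 \right)} = 7 \left(30 + 6 \left(-21\right)\right) \left(-8 + 3 \left(30 + 6 \left(-21\right)\right)\right) + \left(598 + 2 \cdot 19\right) = 7 \left(30 - 126\right) \left(-8 + 3 \left(30 - 126\right)\right) + \left(598 + 38\right) = 7 \left(-96\right) \left(-8 + 3 \left(-96\right)\right) + 636 = 7 \left(-96\right) \left(-8 - 288\right) + 636 = 7 \left(-96\right) \left(-296\right) + 636 = 198912 + 636 = 199548$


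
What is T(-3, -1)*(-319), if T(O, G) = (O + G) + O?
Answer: 2233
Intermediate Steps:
T(O, G) = G + 2*O (T(O, G) = (G + O) + O = G + 2*O)
T(-3, -1)*(-319) = (-1 + 2*(-3))*(-319) = (-1 - 6)*(-319) = -7*(-319) = 2233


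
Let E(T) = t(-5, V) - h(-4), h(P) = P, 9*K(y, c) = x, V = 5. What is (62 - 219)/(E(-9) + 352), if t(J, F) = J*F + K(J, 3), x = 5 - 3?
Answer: -1413/2981 ≈ -0.47400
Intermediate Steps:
x = 2
K(y, c) = 2/9 (K(y, c) = (1/9)*2 = 2/9)
t(J, F) = 2/9 + F*J (t(J, F) = J*F + 2/9 = F*J + 2/9 = 2/9 + F*J)
E(T) = -187/9 (E(T) = (2/9 + 5*(-5)) - 1*(-4) = (2/9 - 25) + 4 = -223/9 + 4 = -187/9)
(62 - 219)/(E(-9) + 352) = (62 - 219)/(-187/9 + 352) = -157/2981/9 = -157*9/2981 = -1413/2981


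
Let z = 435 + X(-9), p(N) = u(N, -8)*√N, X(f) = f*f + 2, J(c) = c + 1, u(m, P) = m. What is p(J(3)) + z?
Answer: 526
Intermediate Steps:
J(c) = 1 + c
X(f) = 2 + f² (X(f) = f² + 2 = 2 + f²)
p(N) = N^(3/2) (p(N) = N*√N = N^(3/2))
z = 518 (z = 435 + (2 + (-9)²) = 435 + (2 + 81) = 435 + 83 = 518)
p(J(3)) + z = (1 + 3)^(3/2) + 518 = 4^(3/2) + 518 = 8 + 518 = 526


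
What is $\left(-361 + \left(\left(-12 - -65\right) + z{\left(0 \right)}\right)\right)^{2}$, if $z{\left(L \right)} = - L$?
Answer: $94864$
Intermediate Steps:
$\left(-361 + \left(\left(-12 - -65\right) + z{\left(0 \right)}\right)\right)^{2} = \left(-361 - -53\right)^{2} = \left(-361 + \left(\left(-12 + 65\right) + 0\right)\right)^{2} = \left(-361 + \left(53 + 0\right)\right)^{2} = \left(-361 + 53\right)^{2} = \left(-308\right)^{2} = 94864$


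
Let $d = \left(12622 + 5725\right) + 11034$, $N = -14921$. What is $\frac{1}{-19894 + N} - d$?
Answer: $- \frac{1022899516}{34815} \approx -29381.0$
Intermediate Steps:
$d = 29381$ ($d = 18347 + 11034 = 29381$)
$\frac{1}{-19894 + N} - d = \frac{1}{-19894 - 14921} - 29381 = \frac{1}{-34815} - 29381 = - \frac{1}{34815} - 29381 = - \frac{1022899516}{34815}$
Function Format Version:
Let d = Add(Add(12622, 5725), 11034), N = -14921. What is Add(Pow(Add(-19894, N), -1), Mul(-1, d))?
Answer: Rational(-1022899516, 34815) ≈ -29381.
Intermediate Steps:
d = 29381 (d = Add(18347, 11034) = 29381)
Add(Pow(Add(-19894, N), -1), Mul(-1, d)) = Add(Pow(Add(-19894, -14921), -1), Mul(-1, 29381)) = Add(Pow(-34815, -1), -29381) = Add(Rational(-1, 34815), -29381) = Rational(-1022899516, 34815)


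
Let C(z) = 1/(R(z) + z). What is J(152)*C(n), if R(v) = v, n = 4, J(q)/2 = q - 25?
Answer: 127/4 ≈ 31.750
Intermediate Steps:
J(q) = -50 + 2*q (J(q) = 2*(q - 25) = 2*(-25 + q) = -50 + 2*q)
C(z) = 1/(2*z) (C(z) = 1/(z + z) = 1/(2*z))
J(152)*C(n) = (-50 + 2*152)*((½)/4) = (-50 + 304)*((½)*(¼)) = 254*(⅛) = 127/4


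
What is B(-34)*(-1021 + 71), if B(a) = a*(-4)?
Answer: -129200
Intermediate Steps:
B(a) = -4*a
B(-34)*(-1021 + 71) = (-4*(-34))*(-1021 + 71) = 136*(-950) = -129200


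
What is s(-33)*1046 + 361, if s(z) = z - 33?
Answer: -68675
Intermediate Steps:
s(z) = -33 + z
s(-33)*1046 + 361 = (-33 - 33)*1046 + 361 = -66*1046 + 361 = -69036 + 361 = -68675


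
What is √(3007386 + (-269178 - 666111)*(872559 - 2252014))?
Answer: 57*√397104369 ≈ 1.1359e+6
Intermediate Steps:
√(3007386 + (-269178 - 666111)*(872559 - 2252014)) = √(3007386 - 935289*(-1379455)) = √(3007386 + 1290189087495) = √1290192094881 = 57*√397104369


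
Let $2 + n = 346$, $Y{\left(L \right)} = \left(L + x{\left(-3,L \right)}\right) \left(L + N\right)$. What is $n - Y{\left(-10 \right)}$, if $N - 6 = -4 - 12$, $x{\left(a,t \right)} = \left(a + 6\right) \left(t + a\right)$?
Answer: $-636$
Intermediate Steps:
$x{\left(a,t \right)} = \left(6 + a\right) \left(a + t\right)$
$N = -10$ ($N = 6 - 16 = -10$)
$Y{\left(L \right)} = \left(-10 + L\right) \left(-9 + 4 L\right)$ ($Y{\left(L \right)} = \left(L + \left(\left(-3\right)^{2} + 6 \left(-3\right) + 6 L - 3 L\right)\right) \left(L - 10\right) = \left(L + \left(9 - 18 + 6 L - 3 L\right)\right) \left(-10 + L\right) = \left(L + \left(-9 + 3 L\right)\right) \left(-10 + L\right) = \left(-9 + 4 L\right) \left(-10 + L\right) = \left(-10 + L\right) \left(-9 + 4 L\right)$)
$n = 344$ ($n = -2 + 346 = 344$)
$n - Y{\left(-10 \right)} = 344 - \left(90 - -490 + 4 \left(-10\right)^{2}\right) = 344 - \left(90 + 490 + 4 \cdot 100\right) = 344 - \left(90 + 490 + 400\right) = 344 - 980 = -636$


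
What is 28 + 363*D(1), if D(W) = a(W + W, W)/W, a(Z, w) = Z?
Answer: 754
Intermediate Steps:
D(W) = 2 (D(W) = (W + W)/W = (2*W)/W = 2)
28 + 363*D(1) = 28 + 363*2 = 28 + 726 = 754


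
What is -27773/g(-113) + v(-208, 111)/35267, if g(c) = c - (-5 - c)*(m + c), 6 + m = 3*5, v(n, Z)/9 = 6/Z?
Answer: -36240204325/14508949601 ≈ -2.4978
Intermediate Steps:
v(n, Z) = 54/Z (v(n, Z) = 9*(6/Z) = 54/Z)
m = 9 (m = -6 + 3*5 = -6 + 15 = 9)
g(c) = c - (-5 - c)*(9 + c)
-27773/g(-113) + v(-208, 111)/35267 = -27773/(45 + (-113)² + 15*(-113)) + (54/111)/35267 = -27773/(45 + 12769 - 1695) + (54*(1/111))*(1/35267) = -27773/11119 + (18/37)*(1/35267) = -27773*1/11119 + 18/1304879 = -27773/11119 + 18/1304879 = -36240204325/14508949601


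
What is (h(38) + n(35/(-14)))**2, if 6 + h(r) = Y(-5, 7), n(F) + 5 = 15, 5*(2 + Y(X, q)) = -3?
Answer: 49/25 ≈ 1.9600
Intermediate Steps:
Y(X, q) = -13/5 (Y(X, q) = -2 + (1/5)*(-3) = -2 - 3/5 = -13/5)
n(F) = 10 (n(F) = -5 + 15 = 10)
h(r) = -43/5 (h(r) = -6 - 13/5 = -43/5)
(h(38) + n(35/(-14)))**2 = (-43/5 + 10)**2 = (7/5)**2 = 49/25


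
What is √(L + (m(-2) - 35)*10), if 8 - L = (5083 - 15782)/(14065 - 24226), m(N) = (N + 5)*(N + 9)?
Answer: I*√1526352679/3387 ≈ 11.535*I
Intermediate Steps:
m(N) = (5 + N)*(9 + N)
L = 70589/10161 (L = 8 - (5083 - 15782)/(14065 - 24226) = 8 - (-10699)/(-10161) = 8 - (-10699)*(-1)/10161 = 8 - 1*10699/10161 = 8 - 10699/10161 = 70589/10161 ≈ 6.9471)
√(L + (m(-2) - 35)*10) = √(70589/10161 + ((45 + (-2)² + 14*(-2)) - 35)*10) = √(70589/10161 + ((45 + 4 - 28) - 35)*10) = √(70589/10161 + (21 - 35)*10) = √(70589/10161 - 14*10) = √(70589/10161 - 140) = √(-1351951/10161) = I*√1526352679/3387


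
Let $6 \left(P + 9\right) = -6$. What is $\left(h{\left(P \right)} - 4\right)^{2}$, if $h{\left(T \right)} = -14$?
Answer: $324$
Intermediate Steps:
$P = -10$ ($P = -9 + \frac{1}{6} \left(-6\right) = -9 - 1 = -10$)
$\left(h{\left(P \right)} - 4\right)^{2} = \left(-14 - 4\right)^{2} = \left(-18\right)^{2} = 324$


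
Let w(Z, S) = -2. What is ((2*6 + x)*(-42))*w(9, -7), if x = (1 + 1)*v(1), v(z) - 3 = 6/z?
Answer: 2520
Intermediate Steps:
v(z) = 3 + 6/z
x = 18 (x = (1 + 1)*(3 + 6/1) = 2*(3 + 6*1) = 2*(3 + 6) = 2*9 = 18)
((2*6 + x)*(-42))*w(9, -7) = ((2*6 + 18)*(-42))*(-2) = ((12 + 18)*(-42))*(-2) = (30*(-42))*(-2) = -1260*(-2) = 2520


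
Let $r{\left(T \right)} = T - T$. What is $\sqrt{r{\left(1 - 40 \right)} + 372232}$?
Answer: $34 \sqrt{322} \approx 610.11$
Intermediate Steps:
$r{\left(T \right)} = 0$
$\sqrt{r{\left(1 - 40 \right)} + 372232} = \sqrt{0 + 372232} = \sqrt{372232} = 34 \sqrt{322}$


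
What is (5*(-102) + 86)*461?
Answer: -195464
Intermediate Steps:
(5*(-102) + 86)*461 = (-510 + 86)*461 = -424*461 = -195464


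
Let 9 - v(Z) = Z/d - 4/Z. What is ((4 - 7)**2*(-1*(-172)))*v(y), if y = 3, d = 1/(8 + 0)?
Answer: -21156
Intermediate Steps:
d = 1/8 ≈ 0.12500
v(Z) = 9 - 8*Z + 4/Z (v(Z) = 9 - (Z/(1/8) - 4/Z) = 9 - (Z*8 - 4/Z) = 9 - (8*Z - 4/Z) = 9 - (-4/Z + 8*Z) = 9 + (-8*Z + 4/Z) = 9 - 8*Z + 4/Z)
((4 - 7)**2*(-1*(-172)))*v(y) = ((4 - 7)**2*(-1*(-172)))*(9 - 8*3 + 4/3) = ((-3)**2*172)*(9 - 24 + 4*(1/3)) = (9*172)*(9 - 24 + 4/3) = 1548*(-41/3) = -21156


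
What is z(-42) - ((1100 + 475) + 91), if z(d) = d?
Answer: -1708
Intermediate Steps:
z(-42) - ((1100 + 475) + 91) = -42 - ((1100 + 475) + 91) = -42 - (1575 + 91) = -42 - 1*1666 = -42 - 1666 = -1708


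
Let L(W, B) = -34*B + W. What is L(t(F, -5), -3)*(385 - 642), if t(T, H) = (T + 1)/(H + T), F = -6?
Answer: -289639/11 ≈ -26331.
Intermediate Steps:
t(T, H) = (1 + T)/(H + T)
L(W, B) = W - 34*B
L(t(F, -5), -3)*(385 - 642) = ((1 - 6)/(-5 - 6) - 34*(-3))*(385 - 642) = (-5/(-11) + 102)*(-257) = (-1/11*(-5) + 102)*(-257) = (5/11 + 102)*(-257) = (1127/11)*(-257) = -289639/11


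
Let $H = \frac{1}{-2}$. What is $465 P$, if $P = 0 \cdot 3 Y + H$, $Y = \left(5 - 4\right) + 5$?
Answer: $- \frac{465}{2} \approx -232.5$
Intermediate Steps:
$Y = 6$ ($Y = 1 + 5 = 6$)
$H = - \frac{1}{2} \approx -0.5$
$P = - \frac{1}{2}$ ($P = 0 \cdot 3 \cdot 6 - \frac{1}{2} = 0 \cdot 18 - \frac{1}{2} = 0 - \frac{1}{2} = - \frac{1}{2} \approx -0.5$)
$465 P = 465 \left(- \frac{1}{2}\right) = - \frac{465}{2}$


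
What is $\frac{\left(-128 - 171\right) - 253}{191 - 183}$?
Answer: $-69$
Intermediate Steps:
$\frac{\left(-128 - 171\right) - 253}{191 - 183} = \frac{\left(-128 - 171\right) - 253}{8} = \left(-299 - 253\right) \frac{1}{8} = \left(-552\right) \frac{1}{8} = -69$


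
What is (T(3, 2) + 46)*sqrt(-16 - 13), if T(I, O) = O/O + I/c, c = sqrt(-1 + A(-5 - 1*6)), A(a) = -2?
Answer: sqrt(87) + 47*I*sqrt(29) ≈ 9.3274 + 253.1*I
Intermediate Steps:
c = I*sqrt(3) (c = sqrt(-1 - 2) = sqrt(-3) = I*sqrt(3) ≈ 1.732*I)
T(I, O) = 1 - I*I*sqrt(3)/3 (T(I, O) = O/O + I/((I*sqrt(3))) = 1 + I*(-I*sqrt(3)/3) = 1 - I*I*sqrt(3)/3)
(T(3, 2) + 46)*sqrt(-16 - 13) = ((1 - 1/3*I*3*sqrt(3)) + 46)*sqrt(-16 - 13) = ((1 - I*sqrt(3)) + 46)*sqrt(-29) = (47 - I*sqrt(3))*(I*sqrt(29)) = I*sqrt(29)*(47 - I*sqrt(3))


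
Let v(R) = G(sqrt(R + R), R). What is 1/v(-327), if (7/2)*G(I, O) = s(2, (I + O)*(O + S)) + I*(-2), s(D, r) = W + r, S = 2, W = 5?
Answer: 185990/5682684983 + 2289*I*sqrt(654)/22730739932 ≈ 3.2729e-5 + 2.5753e-6*I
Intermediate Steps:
s(D, r) = 5 + r
G(I, O) = 10/7 - 4*I/7 + 2*(2 + O)*(I + O)/7 (G(I, O) = 2*((5 + (I + O)*(O + 2)) + I*(-2))/7 = 2*((5 + (I + O)*(2 + O)) - 2*I)/7 = 2*((5 + (2 + O)*(I + O)) - 2*I)/7 = 2*(5 - 2*I + (2 + O)*(I + O))/7 = 10/7 - 4*I/7 + 2*(2 + O)*(I + O)/7)
v(R) = 10/7 + 2*R**2/7 + 4*R/7 + 2*sqrt(2)*R**(3/2)/7 (v(R) = 10/7 + 2*R**2/7 + 4*R/7 + 2*sqrt(R + R)*R/7 = 10/7 + 2*R**2/7 + 4*R/7 + 2*sqrt(2*R)*R/7 = 10/7 + 2*R**2/7 + 4*R/7 + 2*(sqrt(2)*sqrt(R))*R/7 = 10/7 + 2*R**2/7 + 4*R/7 + 2*sqrt(2)*R**(3/2)/7)
1/v(-327) = 1/(10/7 + (2/7)*(-327)**2 + (4/7)*(-327) + 2*sqrt(2)*(-327)**(3/2)/7) = 1/(10/7 + (2/7)*106929 - 1308/7 + 2*sqrt(2)*(-327*I*sqrt(327))/7) = 1/(10/7 + 213858/7 - 1308/7 - 654*I*sqrt(654)/7) = 1/(212560/7 - 654*I*sqrt(654)/7)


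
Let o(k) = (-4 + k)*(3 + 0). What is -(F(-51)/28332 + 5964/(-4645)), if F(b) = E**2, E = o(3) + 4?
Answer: 168967403/131602140 ≈ 1.2839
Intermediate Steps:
o(k) = -12 + 3*k (o(k) = (-4 + k)*3 = -12 + 3*k)
E = 1 (E = (-12 + 3*3) + 4 = (-12 + 9) + 4 = -3 + 4 = 1)
F(b) = 1 (F(b) = 1**2 = 1)
-(F(-51)/28332 + 5964/(-4645)) = -(1/28332 + 5964/(-4645)) = -(1*(1/28332) + 5964*(-1/4645)) = -(1/28332 - 5964/4645) = -1*(-168967403/131602140) = 168967403/131602140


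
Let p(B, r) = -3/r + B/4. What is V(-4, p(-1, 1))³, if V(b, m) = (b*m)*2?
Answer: 17576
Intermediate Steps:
p(B, r) = -3/r + B/4 (p(B, r) = -3/r + B*(¼) = -3/r + B/4)
V(b, m) = 2*b*m
V(-4, p(-1, 1))³ = (2*(-4)*(-3/1 + (¼)*(-1)))³ = (2*(-4)*(-3*1 - ¼))³ = (2*(-4)*(-3 - ¼))³ = (2*(-4)*(-13/4))³ = 26³ = 17576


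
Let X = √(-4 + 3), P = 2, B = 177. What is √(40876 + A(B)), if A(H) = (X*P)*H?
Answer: √(40876 + 354*I) ≈ 202.18 + 0.8755*I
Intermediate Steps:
X = I (X = √(-1) = I ≈ 1.0*I)
A(H) = 2*I*H (A(H) = (I*2)*H = (2*I)*H = 2*I*H)
√(40876 + A(B)) = √(40876 + 2*I*177) = √(40876 + 354*I)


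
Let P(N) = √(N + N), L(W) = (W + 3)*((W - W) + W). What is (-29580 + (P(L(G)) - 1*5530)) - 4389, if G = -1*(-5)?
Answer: -39499 + 4*√5 ≈ -39490.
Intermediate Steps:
G = 5
L(W) = W*(3 + W) (L(W) = (3 + W)*(0 + W) = (3 + W)*W = W*(3 + W))
P(N) = √2*√N (P(N) = √(2*N) = √2*√N)
(-29580 + (P(L(G)) - 1*5530)) - 4389 = (-29580 + (√2*√(5*(3 + 5)) - 1*5530)) - 4389 = (-29580 + (√2*√(5*8) - 5530)) - 4389 = (-29580 + (√2*√40 - 5530)) - 4389 = (-29580 + (√2*(2*√10) - 5530)) - 4389 = (-29580 + (4*√5 - 5530)) - 4389 = (-29580 + (-5530 + 4*√5)) - 4389 = (-35110 + 4*√5) - 4389 = -39499 + 4*√5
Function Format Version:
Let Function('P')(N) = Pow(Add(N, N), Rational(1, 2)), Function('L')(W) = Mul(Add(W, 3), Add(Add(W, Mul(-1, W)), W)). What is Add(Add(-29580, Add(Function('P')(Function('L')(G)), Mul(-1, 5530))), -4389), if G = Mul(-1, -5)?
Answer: Add(-39499, Mul(4, Pow(5, Rational(1, 2)))) ≈ -39490.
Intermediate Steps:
G = 5
Function('L')(W) = Mul(W, Add(3, W)) (Function('L')(W) = Mul(Add(3, W), Add(0, W)) = Mul(Add(3, W), W) = Mul(W, Add(3, W)))
Function('P')(N) = Mul(Pow(2, Rational(1, 2)), Pow(N, Rational(1, 2))) (Function('P')(N) = Pow(Mul(2, N), Rational(1, 2)) = Mul(Pow(2, Rational(1, 2)), Pow(N, Rational(1, 2))))
Add(Add(-29580, Add(Function('P')(Function('L')(G)), Mul(-1, 5530))), -4389) = Add(Add(-29580, Add(Mul(Pow(2, Rational(1, 2)), Pow(Mul(5, Add(3, 5)), Rational(1, 2))), Mul(-1, 5530))), -4389) = Add(Add(-29580, Add(Mul(Pow(2, Rational(1, 2)), Pow(Mul(5, 8), Rational(1, 2))), -5530)), -4389) = Add(Add(-29580, Add(Mul(Pow(2, Rational(1, 2)), Pow(40, Rational(1, 2))), -5530)), -4389) = Add(Add(-29580, Add(Mul(Pow(2, Rational(1, 2)), Mul(2, Pow(10, Rational(1, 2)))), -5530)), -4389) = Add(Add(-29580, Add(Mul(4, Pow(5, Rational(1, 2))), -5530)), -4389) = Add(Add(-29580, Add(-5530, Mul(4, Pow(5, Rational(1, 2))))), -4389) = Add(Add(-35110, Mul(4, Pow(5, Rational(1, 2)))), -4389) = Add(-39499, Mul(4, Pow(5, Rational(1, 2))))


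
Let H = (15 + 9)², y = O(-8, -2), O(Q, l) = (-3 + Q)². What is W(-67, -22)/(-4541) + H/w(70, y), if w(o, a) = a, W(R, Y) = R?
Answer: 2623723/549461 ≈ 4.7751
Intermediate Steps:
y = 121 (y = (-3 - 8)² = (-11)² = 121)
H = 576 (H = 24² = 576)
W(-67, -22)/(-4541) + H/w(70, y) = -67/(-4541) + 576/121 = -67*(-1/4541) + 576*(1/121) = 67/4541 + 576/121 = 2623723/549461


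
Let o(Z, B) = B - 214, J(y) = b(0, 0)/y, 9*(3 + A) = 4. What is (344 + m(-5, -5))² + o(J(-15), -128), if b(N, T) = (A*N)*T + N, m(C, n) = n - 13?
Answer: 105934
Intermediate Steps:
m(C, n) = -13 + n
A = -23/9 (A = -3 + (⅑)*4 = -3 + 4/9 = -23/9 ≈ -2.5556)
b(N, T) = N - 23*N*T/9 (b(N, T) = (-23*N/9)*T + N = -23*N*T/9 + N = N - 23*N*T/9)
J(y) = 0 (J(y) = ((⅑)*0*(9 - 23*0))/y = ((⅑)*0*(9 + 0))/y = ((⅑)*0*9)/y = 0/y = 0)
o(Z, B) = -214 + B
(344 + m(-5, -5))² + o(J(-15), -128) = (344 + (-13 - 5))² + (-214 - 128) = (344 - 18)² - 342 = 326² - 342 = 106276 - 342 = 105934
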